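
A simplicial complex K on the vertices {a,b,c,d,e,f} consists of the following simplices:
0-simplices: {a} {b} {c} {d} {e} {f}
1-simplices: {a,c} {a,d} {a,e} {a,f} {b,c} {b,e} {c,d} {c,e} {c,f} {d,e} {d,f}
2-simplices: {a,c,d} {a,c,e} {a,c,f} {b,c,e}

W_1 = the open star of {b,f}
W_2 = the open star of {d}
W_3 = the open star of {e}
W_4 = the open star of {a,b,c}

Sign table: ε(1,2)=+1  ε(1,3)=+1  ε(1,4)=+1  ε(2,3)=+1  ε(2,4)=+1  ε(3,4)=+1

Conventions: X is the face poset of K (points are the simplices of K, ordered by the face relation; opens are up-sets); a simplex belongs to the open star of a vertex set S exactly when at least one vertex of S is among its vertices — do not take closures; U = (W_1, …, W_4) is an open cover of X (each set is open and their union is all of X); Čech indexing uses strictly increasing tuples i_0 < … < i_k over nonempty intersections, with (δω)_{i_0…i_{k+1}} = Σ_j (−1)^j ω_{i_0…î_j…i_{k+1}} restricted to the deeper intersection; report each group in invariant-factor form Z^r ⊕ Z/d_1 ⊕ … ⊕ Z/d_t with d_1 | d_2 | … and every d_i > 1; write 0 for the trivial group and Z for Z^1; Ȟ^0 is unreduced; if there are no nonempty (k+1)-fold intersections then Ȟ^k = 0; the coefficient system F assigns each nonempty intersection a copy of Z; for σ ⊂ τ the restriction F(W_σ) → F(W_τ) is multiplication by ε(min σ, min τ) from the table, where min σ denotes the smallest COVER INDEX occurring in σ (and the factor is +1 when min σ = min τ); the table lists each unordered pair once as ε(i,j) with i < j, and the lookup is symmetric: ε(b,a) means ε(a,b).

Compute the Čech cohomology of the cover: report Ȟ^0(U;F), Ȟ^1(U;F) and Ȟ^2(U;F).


Ȟ^0 ≅ Z, Ȟ^1 ≅ Z^2, Ȟ^2 ≅ 0

cover nerve:
  W1={{b},{f},{a,f},{b,c},{b,e},{c,f},{d,f},{a,c,f},{b,c,e}} W2={{d},{a,d},{c,d},{d,e},{d,f},{a,c,d}} W3={{e},{a,e},{b,e},{c,e},{d,e},{a,c,e},{b,c,e}} W4={{a},{b},{c},{a,c},{a,d},{a,e},{a,f},{b,c},{b,e},{c,d},{c,e},{c,f},{a,c,d},{a,c,e},{a,c,f},{b,c,e}}
  W12={{d,f}} W13={{b,e},{b,c,e}} W14={{b},{a,f},{b,c},{b,e},{c,f},{a,c,f},{b,c,e}} W23={{d,e}} W24={{a,d},{c,d},{a,c,d}} W34={{a,e},{b,e},{c,e},{a,c,e},{b,c,e}}
  W134={{b,e},{b,c,e}}
C dims 4,6,1; δ0: rk 3, SNF 1^3; δ1: rk 1, SNF 1^1
Ȟ^0: (4−3)−0=1 ⇒ Z
Ȟ^1: (6−1)−3=2 ⇒ Z^2
Ȟ^2: (1−0)−1=0 ⇒ 0


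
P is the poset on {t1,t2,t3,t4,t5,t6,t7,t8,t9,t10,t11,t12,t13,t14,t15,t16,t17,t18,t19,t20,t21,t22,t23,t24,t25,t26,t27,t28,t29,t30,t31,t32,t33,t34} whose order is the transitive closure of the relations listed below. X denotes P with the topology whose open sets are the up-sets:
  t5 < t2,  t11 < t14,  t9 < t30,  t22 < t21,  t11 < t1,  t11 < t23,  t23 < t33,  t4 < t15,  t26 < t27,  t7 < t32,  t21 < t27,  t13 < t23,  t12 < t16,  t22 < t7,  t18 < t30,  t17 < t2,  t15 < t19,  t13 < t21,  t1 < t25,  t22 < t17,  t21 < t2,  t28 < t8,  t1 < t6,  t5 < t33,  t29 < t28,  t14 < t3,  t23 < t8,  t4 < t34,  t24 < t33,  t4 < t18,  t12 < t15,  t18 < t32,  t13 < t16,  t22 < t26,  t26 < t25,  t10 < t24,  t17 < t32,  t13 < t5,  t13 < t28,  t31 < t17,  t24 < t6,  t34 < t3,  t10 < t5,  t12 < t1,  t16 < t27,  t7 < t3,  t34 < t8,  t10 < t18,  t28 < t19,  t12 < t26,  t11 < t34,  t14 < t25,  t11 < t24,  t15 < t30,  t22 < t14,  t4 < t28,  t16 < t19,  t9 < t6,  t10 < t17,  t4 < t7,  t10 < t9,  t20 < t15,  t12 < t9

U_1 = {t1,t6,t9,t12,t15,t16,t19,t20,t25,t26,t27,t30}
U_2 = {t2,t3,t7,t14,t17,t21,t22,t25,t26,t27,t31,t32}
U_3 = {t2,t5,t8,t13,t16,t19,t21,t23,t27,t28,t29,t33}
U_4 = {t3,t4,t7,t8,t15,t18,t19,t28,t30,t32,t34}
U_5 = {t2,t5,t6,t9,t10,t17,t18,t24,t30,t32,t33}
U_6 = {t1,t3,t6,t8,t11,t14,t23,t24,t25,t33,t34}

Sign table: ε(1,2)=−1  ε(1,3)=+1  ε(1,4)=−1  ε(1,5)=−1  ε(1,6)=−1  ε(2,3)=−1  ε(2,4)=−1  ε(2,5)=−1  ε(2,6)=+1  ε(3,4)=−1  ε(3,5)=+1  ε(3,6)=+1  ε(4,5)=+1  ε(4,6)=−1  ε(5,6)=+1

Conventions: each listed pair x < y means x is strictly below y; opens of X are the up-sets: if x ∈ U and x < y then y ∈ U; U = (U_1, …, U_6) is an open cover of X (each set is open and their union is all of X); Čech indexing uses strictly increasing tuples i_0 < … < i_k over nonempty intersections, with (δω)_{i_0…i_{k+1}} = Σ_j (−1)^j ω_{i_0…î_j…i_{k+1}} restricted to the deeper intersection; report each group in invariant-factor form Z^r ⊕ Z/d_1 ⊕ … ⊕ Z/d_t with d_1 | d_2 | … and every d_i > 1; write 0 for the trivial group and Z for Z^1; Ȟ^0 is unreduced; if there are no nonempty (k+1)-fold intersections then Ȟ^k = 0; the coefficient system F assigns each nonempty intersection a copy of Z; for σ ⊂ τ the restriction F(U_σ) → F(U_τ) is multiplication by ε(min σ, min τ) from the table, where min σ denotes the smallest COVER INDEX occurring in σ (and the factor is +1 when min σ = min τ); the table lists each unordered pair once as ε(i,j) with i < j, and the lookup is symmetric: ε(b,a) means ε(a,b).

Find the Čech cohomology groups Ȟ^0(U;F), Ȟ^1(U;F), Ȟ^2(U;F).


nerve of the cover:
  U12={t25,t26,t27} U13={t16,t19,t27} U14={t15,t19,t30} U15={t6,t9,t30} U16={t1,t6,t25} U23={t2,t21,t27} U24={t3,t7,t32} U25={t2,t17,t32} U26={t3,t14,t25} U34={t8,t19,t28} U35={t2,t5,t33} U36={t8,t23,t33} U45={t18,t30,t32} U46={t3,t8,t34} U56={t6,t24,t33}
  U123={t27} U126={t25} U134={t19} U145={t30} U156={t6} U235={t2} U245={t32} U246={t3} U346={t8} U356={t33}
C dims 6,15,10; δ0: rk 6, SNF 1^5·2; δ1: rk 9, SNF 1^9
Ȟ^0 = (6 − 6) − 0 = 0, so Ȟ^0 ≅ 0
Ȟ^1 = (15 − 9) − 6 = 0 plus torsion [2], so Ȟ^1 ≅ Z/2
Ȟ^2 = (10 − 0) − 9 = 1, so Ȟ^2 ≅ Z

Ȟ^0(U;F) ≅ 0, Ȟ^1(U;F) ≅ Z/2 and Ȟ^2(U;F) ≅ Z


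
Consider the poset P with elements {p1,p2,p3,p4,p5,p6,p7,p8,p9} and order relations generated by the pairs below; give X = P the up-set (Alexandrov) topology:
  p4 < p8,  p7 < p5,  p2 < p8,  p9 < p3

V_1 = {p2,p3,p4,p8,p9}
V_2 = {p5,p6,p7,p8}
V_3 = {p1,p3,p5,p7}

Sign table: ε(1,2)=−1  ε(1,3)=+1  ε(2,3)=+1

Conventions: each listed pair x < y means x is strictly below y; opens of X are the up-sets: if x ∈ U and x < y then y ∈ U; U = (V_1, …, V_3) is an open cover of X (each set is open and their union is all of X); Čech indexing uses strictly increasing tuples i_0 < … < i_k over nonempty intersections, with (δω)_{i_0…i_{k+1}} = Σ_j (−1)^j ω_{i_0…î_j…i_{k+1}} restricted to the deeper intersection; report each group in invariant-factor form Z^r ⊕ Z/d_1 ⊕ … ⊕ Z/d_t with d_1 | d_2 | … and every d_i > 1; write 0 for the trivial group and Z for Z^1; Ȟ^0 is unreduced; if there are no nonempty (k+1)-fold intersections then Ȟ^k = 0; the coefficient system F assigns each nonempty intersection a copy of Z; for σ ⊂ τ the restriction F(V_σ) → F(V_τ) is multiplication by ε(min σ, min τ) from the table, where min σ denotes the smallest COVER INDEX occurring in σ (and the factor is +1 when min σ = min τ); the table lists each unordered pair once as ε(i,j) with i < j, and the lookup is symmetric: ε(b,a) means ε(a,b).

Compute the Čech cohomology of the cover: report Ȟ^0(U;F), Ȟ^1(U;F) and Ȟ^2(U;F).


nonempty overlaps:
  V12={p8} V13={p3} V23={p5,p7}
C dims 3,3; δ0: rk 3, SNF 1^2·2
degree 0: 3−3−0 = 0 → Ȟ^0 ≅ 0
degree 1: 3−0−3 = 0 plus torsion [2] → Ȟ^1 ≅ Z/2
degree 2: 0−0−0 = 0 → Ȟ^2 ≅ 0

Ȟ^0 = 0; Ȟ^1 = Z/2; Ȟ^2 = 0


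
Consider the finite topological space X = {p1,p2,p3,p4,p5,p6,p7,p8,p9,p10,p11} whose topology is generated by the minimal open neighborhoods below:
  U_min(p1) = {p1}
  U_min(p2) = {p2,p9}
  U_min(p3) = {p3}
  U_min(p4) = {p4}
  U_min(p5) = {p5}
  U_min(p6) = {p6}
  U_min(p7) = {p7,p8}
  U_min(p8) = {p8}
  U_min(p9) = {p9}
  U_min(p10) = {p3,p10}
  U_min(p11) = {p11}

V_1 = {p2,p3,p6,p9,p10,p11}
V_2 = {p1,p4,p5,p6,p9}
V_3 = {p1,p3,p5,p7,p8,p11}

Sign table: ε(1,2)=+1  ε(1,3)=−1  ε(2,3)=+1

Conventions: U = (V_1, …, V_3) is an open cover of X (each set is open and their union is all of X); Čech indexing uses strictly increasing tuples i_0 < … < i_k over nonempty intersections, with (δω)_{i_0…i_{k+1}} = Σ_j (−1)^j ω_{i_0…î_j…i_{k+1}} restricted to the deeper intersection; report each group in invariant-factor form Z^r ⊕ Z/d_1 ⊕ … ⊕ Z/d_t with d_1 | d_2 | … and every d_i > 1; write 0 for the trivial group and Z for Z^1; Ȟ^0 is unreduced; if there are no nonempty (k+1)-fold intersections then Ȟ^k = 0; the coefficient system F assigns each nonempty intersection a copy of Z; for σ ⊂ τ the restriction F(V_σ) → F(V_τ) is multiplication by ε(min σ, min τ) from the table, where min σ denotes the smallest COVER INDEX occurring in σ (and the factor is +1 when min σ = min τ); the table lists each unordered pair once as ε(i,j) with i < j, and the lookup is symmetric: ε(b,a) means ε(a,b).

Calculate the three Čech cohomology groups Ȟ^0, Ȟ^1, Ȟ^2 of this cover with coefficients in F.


Ȟ^0 = 0,  Ȟ^1 = Z/2,  Ȟ^2 = 0

nonempty intersections:
  V12={p6,p9} V13={p3,p11} V23={p1,p5}
C dims 3,3; δ0: rk 3, SNF 1^2·2
Ȟ^0: (3−3)−0=0 ⇒ 0
Ȟ^1: (3−0)−3=0 plus torsion [2] ⇒ Z/2
Ȟ^2: (0−0)−0=0 ⇒ 0


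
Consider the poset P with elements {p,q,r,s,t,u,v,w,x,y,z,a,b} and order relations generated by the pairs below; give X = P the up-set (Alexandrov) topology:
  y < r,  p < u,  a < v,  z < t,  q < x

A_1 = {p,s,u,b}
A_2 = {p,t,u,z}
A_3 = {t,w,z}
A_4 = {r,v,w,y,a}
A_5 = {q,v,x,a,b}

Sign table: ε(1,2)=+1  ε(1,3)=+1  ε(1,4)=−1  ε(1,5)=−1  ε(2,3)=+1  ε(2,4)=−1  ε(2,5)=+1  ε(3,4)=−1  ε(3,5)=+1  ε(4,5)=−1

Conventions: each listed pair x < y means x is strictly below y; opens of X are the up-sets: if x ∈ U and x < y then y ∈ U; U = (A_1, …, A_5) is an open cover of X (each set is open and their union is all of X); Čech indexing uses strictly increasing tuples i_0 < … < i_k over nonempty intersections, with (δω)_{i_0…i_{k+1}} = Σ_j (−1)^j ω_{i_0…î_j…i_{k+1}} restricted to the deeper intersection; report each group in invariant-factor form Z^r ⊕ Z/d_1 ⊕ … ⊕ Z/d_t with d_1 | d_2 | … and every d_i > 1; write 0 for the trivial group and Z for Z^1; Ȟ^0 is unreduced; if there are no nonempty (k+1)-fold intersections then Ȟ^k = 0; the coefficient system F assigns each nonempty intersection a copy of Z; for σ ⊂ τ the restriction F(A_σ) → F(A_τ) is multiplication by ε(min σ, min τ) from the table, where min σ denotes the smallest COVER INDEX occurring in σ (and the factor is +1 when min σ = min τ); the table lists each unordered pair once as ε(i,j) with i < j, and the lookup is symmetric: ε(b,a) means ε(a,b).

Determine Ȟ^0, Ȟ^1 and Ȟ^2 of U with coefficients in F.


intersection data:
  A12={p,u} A15={b} A23={t,z} A34={w} A45={v,a}
C dims 5,5; δ0: rk 5, SNF 1^4·2
Ȟ^0 = (5 − 5) − 0 = 0, so Ȟ^0 ≅ 0
Ȟ^1 = (5 − 0) − 5 = 0 plus torsion [2], so Ȟ^1 ≅ Z/2
Ȟ^2 = (0 − 0) − 0 = 0, so Ȟ^2 ≅ 0

Ȟ^0(U;F) ≅ 0, Ȟ^1(U;F) ≅ Z/2, Ȟ^2(U;F) ≅ 0


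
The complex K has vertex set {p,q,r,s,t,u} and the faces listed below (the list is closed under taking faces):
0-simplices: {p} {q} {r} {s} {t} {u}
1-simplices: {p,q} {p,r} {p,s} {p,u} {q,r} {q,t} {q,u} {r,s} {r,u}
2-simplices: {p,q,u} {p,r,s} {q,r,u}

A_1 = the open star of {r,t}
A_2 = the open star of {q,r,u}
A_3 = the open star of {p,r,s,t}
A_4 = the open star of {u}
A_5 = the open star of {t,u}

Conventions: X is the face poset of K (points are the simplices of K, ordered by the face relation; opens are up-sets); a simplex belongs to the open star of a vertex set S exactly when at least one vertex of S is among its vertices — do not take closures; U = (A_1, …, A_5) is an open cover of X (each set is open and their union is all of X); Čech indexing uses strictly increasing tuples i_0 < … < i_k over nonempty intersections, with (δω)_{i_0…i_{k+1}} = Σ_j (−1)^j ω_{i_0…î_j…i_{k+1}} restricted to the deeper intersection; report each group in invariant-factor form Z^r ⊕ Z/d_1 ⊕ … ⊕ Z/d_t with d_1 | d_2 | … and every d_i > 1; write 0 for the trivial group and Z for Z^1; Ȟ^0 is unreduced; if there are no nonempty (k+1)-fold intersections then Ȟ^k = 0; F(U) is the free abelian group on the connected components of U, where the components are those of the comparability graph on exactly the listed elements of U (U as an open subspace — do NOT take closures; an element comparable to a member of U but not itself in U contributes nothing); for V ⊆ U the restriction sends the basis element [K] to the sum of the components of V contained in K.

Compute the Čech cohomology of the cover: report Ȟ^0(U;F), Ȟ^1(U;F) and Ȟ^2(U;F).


Ȟ^0 = Z,  Ȟ^1 = Z,  Ȟ^2 = 0

nonempty intersections:
  A1={{r},{t},{p,r},{q,r},{q,t},{r,s},{r,u},{p,r,s},{q,r,u}} A2={{q},{r},{u},{p,q},{p,r},{p,u},{q,r},{q,t},{q,u},{r,s},{r,u},{p,q,u},{p,r,s},{q,r,u}} A3={{p},{r},{s},{t},{p,q},{p,r},{p,s},{p,u},{q,r},{q,t},{r,s},{r,u},{p,q,u},{p,r,s},{q,r,u}} A4={{u},{p,u},{q,u},{r,u},{p,q,u},{q,r,u}} A5={{t},{u},{p,u},{q,t},{q,u},{r,u},{p,q,u},{q,r,u}}
  A12={{r},{p,r},{q,r},{q,t},{r,s},{r,u},{p,r,s},{q,r,u}} A13={{r},{t},{p,r},{q,r},{q,t},{r,s},{r,u},{p,r,s},{q,r,u}} A14={{r,u},{q,r,u}} A15={{t},{q,t},{r,u},{q,r,u}} A23={{r},{p,q},{p,r},{p,u},{q,r},{q,t},{r,s},{r,u},{p,q,u},{p,r,s},{q,r,u}} A24={{u},{p,u},{q,u},{r,u},{p,q,u},{q,r,u}} A25={{u},{p,u},{q,t},{q,u},{r,u},{p,q,u},{q,r,u}} A34={{p,u},{r,u},{p,q,u},{q,r,u}} A35={{t},{p,u},{q,t},{r,u},{p,q,u},{q,r,u}} A45={{u},{p,u},{q,u},{r,u},{p,q,u},{q,r,u}}
  A123={{r},{p,r},{q,r},{q,t},{r,s},{r,u},{p,r,s},{q,r,u}} A124={{r,u},{q,r,u}} A125={{q,t},{r,u},{q,r,u}} A134={{r,u},{q,r,u}} A135={{t},{q,t},{r,u},{q,r,u}} A145={{r,u},{q,r,u}} A234={{p,u},{r,u},{p,q,u},{q,r,u}} A235={{p,u},{q,t},{r,u},{p,q,u},{q,r,u}} A245={{u},{p,u},{q,u},{r,u},{p,q,u},{q,r,u}} A345={{p,u},{r,u},{p,q,u},{q,r,u}}
  A1234={{r,u},{q,r,u}} A1235={{q,t},{r,u},{q,r,u}} A1245={{r,u},{q,r,u}} A1345={{r,u},{q,r,u}} A2345={{p,u},{r,u},{p,q,u},{q,r,u}}
  A12345={{r,u},{q,r,u}}
components per intersection:
  A1: {{r},{p,r},{q,r},{r,s},{r,u},{p,r,s},{q,r,u}} {{t},{q,t}}
  A2: {{q},{r},{u},{p,q},{p,r},{p,u},{q,r},{q,t},{q,u},{r,s},{r,u},{p,q,u},{p,r,s},{q,r,u}}
  A3: {{p},{r},{s},{p,q},{p,r},{p,s},{p,u},{q,r},{r,s},{r,u},{p,q,u},{p,r,s},{q,r,u}} {{t},{q,t}}
  A4: {{u},{p,u},{q,u},{r,u},{p,q,u},{q,r,u}}
  A5: {{t},{q,t}} {{u},{p,u},{q,u},{r,u},{p,q,u},{q,r,u}}
  A12: {{r},{p,r},{q,r},{r,s},{r,u},{p,r,s},{q,r,u}} {{q,t}}
  A13: {{r},{p,r},{q,r},{r,s},{r,u},{p,r,s},{q,r,u}} {{t},{q,t}}
  A14: {{r,u},{q,r,u}}
  A15: {{t},{q,t}} {{r,u},{q,r,u}}
  A23: {{r},{p,r},{q,r},{r,s},{r,u},{p,r,s},{q,r,u}} {{p,q},{p,u},{p,q,u}} {{q,t}}
  A24: {{u},{p,u},{q,u},{r,u},{p,q,u},{q,r,u}}
  A25: {{u},{p,u},{q,u},{r,u},{p,q,u},{q,r,u}} {{q,t}}
  A34: {{p,u},{p,q,u}} {{r,u},{q,r,u}}
  A35: {{t},{q,t}} {{p,u},{p,q,u}} {{r,u},{q,r,u}}
  A45: {{u},{p,u},{q,u},{r,u},{p,q,u},{q,r,u}}
  A123: {{r},{p,r},{q,r},{r,s},{r,u},{p,r,s},{q,r,u}} {{q,t}}
  A124: {{r,u},{q,r,u}}
  A125: {{q,t}} {{r,u},{q,r,u}}
  A134: {{r,u},{q,r,u}}
  A135: {{t},{q,t}} {{r,u},{q,r,u}}
  A145: {{r,u},{q,r,u}}
  A234: {{p,u},{p,q,u}} {{r,u},{q,r,u}}
  A235: {{p,u},{p,q,u}} {{q,t}} {{r,u},{q,r,u}}
  A245: {{u},{p,u},{q,u},{r,u},{p,q,u},{q,r,u}}
  A345: {{p,u},{p,q,u}} {{r,u},{q,r,u}}
  A1234: {{r,u},{q,r,u}}
  A1235: {{q,t}} {{r,u},{q,r,u}}
  A1245: {{r,u},{q,r,u}}
  A1345: {{r,u},{q,r,u}}
  A2345: {{p,u},{p,q,u}} {{r,u},{q,r,u}}
  A12345: {{r,u},{q,r,u}}
C dims 8,19,17,7; δ0: rk 7, SNF 1^7; δ1: rk 11, SNF 1^11; δ2: rk 6, SNF 1^6
Ȟ^0: (8−7)−0=1 ⇒ Z
Ȟ^1: (19−11)−7=1 ⇒ Z
Ȟ^2: (17−6)−11=0 ⇒ 0


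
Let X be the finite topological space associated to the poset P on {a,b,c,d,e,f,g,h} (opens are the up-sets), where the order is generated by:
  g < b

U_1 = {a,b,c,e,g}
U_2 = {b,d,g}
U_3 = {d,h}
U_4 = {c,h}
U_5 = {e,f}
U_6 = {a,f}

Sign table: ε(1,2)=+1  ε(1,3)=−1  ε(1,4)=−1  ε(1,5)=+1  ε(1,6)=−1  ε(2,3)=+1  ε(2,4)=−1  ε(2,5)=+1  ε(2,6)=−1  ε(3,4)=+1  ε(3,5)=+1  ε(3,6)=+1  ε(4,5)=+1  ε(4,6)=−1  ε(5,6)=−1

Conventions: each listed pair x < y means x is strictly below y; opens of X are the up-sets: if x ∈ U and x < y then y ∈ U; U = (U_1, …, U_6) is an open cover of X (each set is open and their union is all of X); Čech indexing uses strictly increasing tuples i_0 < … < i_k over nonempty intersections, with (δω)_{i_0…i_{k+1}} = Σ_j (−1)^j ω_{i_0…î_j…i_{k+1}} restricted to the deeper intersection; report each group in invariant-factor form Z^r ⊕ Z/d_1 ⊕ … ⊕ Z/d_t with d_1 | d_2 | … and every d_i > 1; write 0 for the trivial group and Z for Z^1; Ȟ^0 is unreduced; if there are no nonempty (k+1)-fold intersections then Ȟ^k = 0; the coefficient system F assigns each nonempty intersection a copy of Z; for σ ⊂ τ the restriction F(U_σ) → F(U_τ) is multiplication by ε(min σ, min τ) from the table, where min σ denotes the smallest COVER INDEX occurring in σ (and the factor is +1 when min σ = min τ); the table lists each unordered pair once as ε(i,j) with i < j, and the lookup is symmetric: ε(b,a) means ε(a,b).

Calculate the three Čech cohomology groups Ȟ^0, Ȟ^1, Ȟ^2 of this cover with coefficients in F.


nerve simplices:
  U12={b,g} U14={c} U15={e} U16={a} U23={d} U34={h} U56={f}
C dims 6,7; δ0: rk 6, SNF 1^5·2
degree 0: 6−6−0 = 0 → Ȟ^0 ≅ 0
degree 1: 7−0−6 = 1 plus torsion [2] → Ȟ^1 ≅ Z ⊕ Z/2
degree 2: 0−0−0 = 0 → Ȟ^2 ≅ 0

Ȟ^0 ≅ 0,  Ȟ^1 ≅ Z ⊕ Z/2,  Ȟ^2 ≅ 0


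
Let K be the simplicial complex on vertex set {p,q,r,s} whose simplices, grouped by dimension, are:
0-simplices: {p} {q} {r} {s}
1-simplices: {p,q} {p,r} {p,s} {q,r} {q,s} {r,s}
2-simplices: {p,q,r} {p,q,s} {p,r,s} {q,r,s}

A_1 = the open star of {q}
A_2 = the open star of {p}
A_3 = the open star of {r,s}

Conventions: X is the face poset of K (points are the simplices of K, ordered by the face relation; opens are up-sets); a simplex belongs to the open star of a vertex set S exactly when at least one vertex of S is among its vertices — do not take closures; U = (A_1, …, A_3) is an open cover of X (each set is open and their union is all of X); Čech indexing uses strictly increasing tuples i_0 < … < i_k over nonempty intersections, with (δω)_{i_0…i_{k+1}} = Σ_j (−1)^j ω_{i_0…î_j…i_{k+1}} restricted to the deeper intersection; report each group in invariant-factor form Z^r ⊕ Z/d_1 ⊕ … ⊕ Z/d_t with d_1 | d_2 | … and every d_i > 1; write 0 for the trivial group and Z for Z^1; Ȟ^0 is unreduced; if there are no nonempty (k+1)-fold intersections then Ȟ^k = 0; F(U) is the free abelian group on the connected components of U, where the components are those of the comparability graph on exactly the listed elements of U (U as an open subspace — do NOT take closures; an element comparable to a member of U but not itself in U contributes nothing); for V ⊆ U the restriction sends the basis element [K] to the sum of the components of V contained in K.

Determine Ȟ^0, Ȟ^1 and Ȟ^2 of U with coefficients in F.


nerve of the cover:
  A1={{q},{p,q},{q,r},{q,s},{p,q,r},{p,q,s},{q,r,s}} A2={{p},{p,q},{p,r},{p,s},{p,q,r},{p,q,s},{p,r,s}} A3={{r},{s},{p,r},{p,s},{q,r},{q,s},{r,s},{p,q,r},{p,q,s},{p,r,s},{q,r,s}}
  A12={{p,q},{p,q,r},{p,q,s}} A13={{q,r},{q,s},{p,q,r},{p,q,s},{q,r,s}} A23={{p,r},{p,s},{p,q,r},{p,q,s},{p,r,s}}
  A123={{p,q,r},{p,q,s}}
components per intersection:
  A1: {{q},{p,q},{q,r},{q,s},{p,q,r},{p,q,s},{q,r,s}}
  A2: {{p},{p,q},{p,r},{p,s},{p,q,r},{p,q,s},{p,r,s}}
  A3: {{r},{s},{p,r},{p,s},{q,r},{q,s},{r,s},{p,q,r},{p,q,s},{p,r,s},{q,r,s}}
  A12: {{p,q},{p,q,r},{p,q,s}}
  A13: {{q,r},{q,s},{p,q,r},{p,q,s},{q,r,s}}
  A23: {{p,r},{p,s},{p,q,r},{p,q,s},{p,r,s}}
  A123: {{p,q,r}} {{p,q,s}}
C dims 3,3,2; δ0: rk 2, SNF 1^2; δ1: rk 1, SNF 1^1
Ȟ^0 = (3 − 2) − 0 = 1, so Ȟ^0 ≅ Z
Ȟ^1 = (3 − 1) − 2 = 0, so Ȟ^1 ≅ 0
Ȟ^2 = (2 − 0) − 1 = 1, so Ȟ^2 ≅ Z

Ȟ^0 ≅ Z,  Ȟ^1 ≅ 0,  Ȟ^2 ≅ Z


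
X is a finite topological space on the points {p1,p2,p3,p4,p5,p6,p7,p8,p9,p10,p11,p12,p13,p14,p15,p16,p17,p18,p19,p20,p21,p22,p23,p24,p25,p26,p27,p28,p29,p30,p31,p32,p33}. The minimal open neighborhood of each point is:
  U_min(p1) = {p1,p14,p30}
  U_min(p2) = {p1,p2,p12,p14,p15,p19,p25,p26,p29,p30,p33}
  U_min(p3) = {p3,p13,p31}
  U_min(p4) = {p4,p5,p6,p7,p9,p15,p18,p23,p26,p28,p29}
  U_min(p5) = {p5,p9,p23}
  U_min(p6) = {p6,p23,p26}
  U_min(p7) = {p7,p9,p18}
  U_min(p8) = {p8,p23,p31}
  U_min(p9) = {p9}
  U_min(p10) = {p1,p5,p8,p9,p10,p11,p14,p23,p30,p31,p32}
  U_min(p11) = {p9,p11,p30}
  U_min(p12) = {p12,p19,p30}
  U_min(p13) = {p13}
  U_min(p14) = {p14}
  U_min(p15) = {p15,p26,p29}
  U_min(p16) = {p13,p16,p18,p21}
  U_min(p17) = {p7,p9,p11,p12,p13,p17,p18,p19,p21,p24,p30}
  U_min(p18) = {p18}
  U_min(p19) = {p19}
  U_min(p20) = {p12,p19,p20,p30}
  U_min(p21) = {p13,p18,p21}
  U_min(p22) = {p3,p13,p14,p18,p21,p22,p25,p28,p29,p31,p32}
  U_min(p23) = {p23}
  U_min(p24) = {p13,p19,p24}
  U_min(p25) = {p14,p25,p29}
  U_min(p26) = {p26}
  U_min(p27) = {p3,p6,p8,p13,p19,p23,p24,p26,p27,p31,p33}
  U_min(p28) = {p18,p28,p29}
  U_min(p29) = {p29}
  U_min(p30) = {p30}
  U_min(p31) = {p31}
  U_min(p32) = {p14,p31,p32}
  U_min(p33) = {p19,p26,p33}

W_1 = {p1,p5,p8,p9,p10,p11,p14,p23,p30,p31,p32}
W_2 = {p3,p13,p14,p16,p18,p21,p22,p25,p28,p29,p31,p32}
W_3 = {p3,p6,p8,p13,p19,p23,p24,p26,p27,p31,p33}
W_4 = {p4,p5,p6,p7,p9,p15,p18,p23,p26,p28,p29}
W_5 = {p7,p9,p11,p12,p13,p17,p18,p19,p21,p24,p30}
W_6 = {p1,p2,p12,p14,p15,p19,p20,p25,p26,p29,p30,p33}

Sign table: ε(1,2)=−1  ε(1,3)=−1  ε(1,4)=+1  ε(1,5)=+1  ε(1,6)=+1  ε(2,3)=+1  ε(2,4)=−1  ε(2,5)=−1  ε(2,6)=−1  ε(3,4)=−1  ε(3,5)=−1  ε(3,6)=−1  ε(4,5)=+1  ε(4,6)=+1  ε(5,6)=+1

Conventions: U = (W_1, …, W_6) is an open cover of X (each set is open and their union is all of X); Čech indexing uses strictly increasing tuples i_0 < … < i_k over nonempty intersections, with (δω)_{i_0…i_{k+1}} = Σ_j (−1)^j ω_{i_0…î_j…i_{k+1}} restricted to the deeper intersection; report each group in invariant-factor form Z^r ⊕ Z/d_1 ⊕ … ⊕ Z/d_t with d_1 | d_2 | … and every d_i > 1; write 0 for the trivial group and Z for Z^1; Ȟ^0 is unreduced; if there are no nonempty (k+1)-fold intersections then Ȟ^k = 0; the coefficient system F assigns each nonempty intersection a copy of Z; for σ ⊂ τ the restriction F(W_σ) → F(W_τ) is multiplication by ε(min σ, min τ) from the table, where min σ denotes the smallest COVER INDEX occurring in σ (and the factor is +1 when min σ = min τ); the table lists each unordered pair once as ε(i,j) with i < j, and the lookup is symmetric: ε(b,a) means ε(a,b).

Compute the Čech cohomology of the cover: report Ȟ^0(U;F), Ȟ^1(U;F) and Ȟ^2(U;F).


Ȟ^0 = Z, Ȟ^1 = 0 and Ȟ^2 = Z/2

cover nerve:
  W12={p14,p31,p32} W13={p8,p23,p31} W14={p5,p9,p23} W15={p9,p11,p30} W16={p1,p14,p30} W23={p3,p13,p31} W24={p18,p28,p29} W25={p13,p18,p21} W26={p14,p25,p29} W34={p6,p23,p26} W35={p13,p19,p24} W36={p19,p26,p33} W45={p7,p9,p18} W46={p15,p26,p29} W56={p12,p19,p30}
  W123={p31} W126={p14} W134={p23} W145={p9} W156={p30} W235={p13} W245={p18} W246={p29} W346={p26} W356={p19}
C dims 6,15,10; δ0: rk 5, SNF 1^5; δ1: rk 10, SNF 1^9·2
Ȟ^0: (6−5)−0=1 ⇒ Z
Ȟ^1: (15−10)−5=0 ⇒ 0
Ȟ^2: (10−0)−10=0 plus torsion [2] ⇒ Z/2


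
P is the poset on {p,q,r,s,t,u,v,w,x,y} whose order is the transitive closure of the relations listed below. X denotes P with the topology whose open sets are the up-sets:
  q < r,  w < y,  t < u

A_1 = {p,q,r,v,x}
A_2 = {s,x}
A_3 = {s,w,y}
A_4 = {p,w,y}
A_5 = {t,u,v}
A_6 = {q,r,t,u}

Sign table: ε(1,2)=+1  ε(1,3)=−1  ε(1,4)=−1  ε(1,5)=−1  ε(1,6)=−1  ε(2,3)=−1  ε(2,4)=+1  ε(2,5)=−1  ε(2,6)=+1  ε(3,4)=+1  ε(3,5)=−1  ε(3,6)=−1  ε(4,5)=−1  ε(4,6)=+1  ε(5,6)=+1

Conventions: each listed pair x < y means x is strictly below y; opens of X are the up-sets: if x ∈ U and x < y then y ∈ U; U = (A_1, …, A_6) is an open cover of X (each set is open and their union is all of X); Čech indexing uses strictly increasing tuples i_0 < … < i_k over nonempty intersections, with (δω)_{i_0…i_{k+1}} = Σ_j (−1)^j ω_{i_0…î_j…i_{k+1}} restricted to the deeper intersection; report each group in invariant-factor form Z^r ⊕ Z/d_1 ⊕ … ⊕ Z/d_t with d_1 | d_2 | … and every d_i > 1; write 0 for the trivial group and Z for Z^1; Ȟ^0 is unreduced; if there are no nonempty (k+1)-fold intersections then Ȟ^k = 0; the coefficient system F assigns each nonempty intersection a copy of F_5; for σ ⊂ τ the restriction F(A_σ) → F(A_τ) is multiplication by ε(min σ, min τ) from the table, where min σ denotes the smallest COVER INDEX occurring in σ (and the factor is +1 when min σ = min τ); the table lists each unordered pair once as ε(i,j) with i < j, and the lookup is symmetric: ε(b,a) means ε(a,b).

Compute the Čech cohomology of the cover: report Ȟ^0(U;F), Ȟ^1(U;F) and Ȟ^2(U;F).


cover nerve:
  A12={x} A14={p} A15={v} A16={q,r} A23={s} A34={w,y} A56={t,u}
C dims 6,7; δ0: rk_F5 5
Ȟ^0: (6−5)−0=1 ⇒ Z/5
Ȟ^1: (7−0)−5=2 ⇒ Z/5 ⊕ Z/5
Ȟ^2: (0−0)−0=0 ⇒ 0

Ȟ^0(U;F) ≅ Z/5, Ȟ^1(U;F) ≅ Z/5 ⊕ Z/5, Ȟ^2(U;F) ≅ 0


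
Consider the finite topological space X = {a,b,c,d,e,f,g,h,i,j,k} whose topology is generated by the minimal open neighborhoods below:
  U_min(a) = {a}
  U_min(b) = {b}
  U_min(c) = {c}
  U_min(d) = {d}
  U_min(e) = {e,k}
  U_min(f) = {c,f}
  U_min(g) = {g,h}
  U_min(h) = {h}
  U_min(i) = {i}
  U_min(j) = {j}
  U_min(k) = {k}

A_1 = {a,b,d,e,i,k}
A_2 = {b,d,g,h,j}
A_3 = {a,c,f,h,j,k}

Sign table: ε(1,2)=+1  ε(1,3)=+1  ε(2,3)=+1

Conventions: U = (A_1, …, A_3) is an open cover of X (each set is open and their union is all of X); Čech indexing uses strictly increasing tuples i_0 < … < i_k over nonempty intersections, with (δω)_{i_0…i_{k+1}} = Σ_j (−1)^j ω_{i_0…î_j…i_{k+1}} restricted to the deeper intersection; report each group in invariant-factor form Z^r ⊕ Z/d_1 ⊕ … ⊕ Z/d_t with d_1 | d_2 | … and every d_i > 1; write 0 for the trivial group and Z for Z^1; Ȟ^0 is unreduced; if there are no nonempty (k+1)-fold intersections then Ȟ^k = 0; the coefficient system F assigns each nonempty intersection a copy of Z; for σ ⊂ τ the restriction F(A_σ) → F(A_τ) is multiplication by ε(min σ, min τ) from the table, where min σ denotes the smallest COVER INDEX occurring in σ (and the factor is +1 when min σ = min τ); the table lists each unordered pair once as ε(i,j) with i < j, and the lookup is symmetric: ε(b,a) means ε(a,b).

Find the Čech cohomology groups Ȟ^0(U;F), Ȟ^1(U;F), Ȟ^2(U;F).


nerve simplices:
  A12={b,d} A13={a,k} A23={h,j}
C dims 3,3; δ0: rk 2, SNF 1^2
degree 0: 3−2−0 = 1 → Ȟ^0 ≅ Z
degree 1: 3−0−2 = 1 → Ȟ^1 ≅ Z
degree 2: 0−0−0 = 0 → Ȟ^2 ≅ 0

Ȟ^0(U;F) ≅ Z,  Ȟ^1(U;F) ≅ Z,  Ȟ^2(U;F) ≅ 0


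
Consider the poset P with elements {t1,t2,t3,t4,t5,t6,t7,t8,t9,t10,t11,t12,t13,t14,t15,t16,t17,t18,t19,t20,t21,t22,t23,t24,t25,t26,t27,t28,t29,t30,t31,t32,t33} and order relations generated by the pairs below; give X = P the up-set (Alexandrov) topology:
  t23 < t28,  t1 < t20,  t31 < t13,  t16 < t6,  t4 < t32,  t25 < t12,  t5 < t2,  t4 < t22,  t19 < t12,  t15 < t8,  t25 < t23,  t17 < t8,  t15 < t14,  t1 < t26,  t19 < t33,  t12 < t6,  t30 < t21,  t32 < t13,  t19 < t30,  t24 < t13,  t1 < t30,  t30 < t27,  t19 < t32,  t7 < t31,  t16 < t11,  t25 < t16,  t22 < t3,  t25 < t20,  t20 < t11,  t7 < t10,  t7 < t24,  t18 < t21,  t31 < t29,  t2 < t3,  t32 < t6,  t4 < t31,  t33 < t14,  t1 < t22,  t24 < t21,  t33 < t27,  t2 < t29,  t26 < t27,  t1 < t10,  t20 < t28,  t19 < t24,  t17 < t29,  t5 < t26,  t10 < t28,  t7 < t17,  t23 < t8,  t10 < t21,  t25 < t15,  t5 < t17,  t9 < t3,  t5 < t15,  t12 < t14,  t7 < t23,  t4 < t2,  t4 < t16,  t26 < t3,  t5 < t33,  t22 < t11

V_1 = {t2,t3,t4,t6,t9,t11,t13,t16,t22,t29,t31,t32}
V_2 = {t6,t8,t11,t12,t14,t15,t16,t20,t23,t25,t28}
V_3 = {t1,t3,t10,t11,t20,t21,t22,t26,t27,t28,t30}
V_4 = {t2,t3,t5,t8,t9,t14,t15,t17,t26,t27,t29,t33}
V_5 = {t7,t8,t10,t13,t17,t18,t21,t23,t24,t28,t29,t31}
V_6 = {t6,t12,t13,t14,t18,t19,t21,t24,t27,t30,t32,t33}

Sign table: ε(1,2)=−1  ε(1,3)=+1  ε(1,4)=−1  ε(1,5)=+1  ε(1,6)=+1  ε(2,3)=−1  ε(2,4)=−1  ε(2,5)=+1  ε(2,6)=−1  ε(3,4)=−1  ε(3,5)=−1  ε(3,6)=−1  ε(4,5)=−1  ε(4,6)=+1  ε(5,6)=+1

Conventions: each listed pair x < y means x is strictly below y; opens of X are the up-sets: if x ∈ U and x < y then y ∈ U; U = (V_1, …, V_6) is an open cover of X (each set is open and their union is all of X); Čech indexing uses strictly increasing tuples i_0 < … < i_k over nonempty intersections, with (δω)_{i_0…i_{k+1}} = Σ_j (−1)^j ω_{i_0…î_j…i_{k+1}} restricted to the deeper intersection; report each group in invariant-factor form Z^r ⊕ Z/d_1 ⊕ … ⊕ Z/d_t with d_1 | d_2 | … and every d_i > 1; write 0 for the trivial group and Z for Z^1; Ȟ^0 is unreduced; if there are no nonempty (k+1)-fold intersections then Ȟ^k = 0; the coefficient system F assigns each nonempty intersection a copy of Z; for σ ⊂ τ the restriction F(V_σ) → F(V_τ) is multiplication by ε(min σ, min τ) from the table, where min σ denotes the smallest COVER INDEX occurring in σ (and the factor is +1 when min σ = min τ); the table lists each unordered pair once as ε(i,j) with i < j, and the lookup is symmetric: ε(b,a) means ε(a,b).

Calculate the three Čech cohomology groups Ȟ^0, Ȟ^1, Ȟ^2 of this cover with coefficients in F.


Ȟ^0 = 0; Ȟ^1 = Z/2; Ȟ^2 = Z

nonempty overlaps:
  V12={t6,t11,t16} V13={t3,t11,t22} V14={t2,t3,t9,t29} V15={t13,t29,t31} V16={t6,t13,t32} V23={t11,t20,t28} V24={t8,t14,t15} V25={t8,t23,t28} V26={t6,t12,t14} V34={t3,t26,t27} V35={t10,t21,t28} V36={t21,t27,t30} V45={t8,t17,t29} V46={t14,t27,t33} V56={t13,t18,t21,t24}
  V123={t11} V126={t6} V134={t3} V145={t29} V156={t13} V235={t28} V245={t8} V246={t14} V346={t27} V356={t21}
C dims 6,15,10; δ0: rk 6, SNF 1^5·2; δ1: rk 9, SNF 1^9
degree 0: 6−6−0 = 0 → Ȟ^0 ≅ 0
degree 1: 15−9−6 = 0 plus torsion [2] → Ȟ^1 ≅ Z/2
degree 2: 10−0−9 = 1 → Ȟ^2 ≅ Z


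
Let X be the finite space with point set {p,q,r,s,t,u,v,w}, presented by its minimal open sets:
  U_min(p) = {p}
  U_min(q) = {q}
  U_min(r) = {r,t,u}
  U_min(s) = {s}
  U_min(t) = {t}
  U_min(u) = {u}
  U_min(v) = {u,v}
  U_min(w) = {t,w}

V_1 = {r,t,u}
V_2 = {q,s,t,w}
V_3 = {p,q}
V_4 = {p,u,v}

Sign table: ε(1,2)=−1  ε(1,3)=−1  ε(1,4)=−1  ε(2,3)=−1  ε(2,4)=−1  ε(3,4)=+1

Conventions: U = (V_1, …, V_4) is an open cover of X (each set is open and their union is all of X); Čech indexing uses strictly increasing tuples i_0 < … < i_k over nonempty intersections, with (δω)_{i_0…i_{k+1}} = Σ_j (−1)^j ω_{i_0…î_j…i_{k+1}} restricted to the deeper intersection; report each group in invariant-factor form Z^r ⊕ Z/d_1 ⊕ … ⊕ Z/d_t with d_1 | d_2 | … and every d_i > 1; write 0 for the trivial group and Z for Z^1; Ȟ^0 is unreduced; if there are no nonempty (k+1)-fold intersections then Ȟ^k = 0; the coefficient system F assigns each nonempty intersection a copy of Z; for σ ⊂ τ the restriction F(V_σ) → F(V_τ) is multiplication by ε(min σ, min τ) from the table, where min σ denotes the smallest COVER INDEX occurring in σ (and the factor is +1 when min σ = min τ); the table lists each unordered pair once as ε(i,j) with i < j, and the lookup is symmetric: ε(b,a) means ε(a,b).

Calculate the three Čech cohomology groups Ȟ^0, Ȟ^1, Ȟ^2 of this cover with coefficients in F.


nerve simplices:
  V12={t} V14={u} V23={q} V34={p}
C dims 4,4; δ0: rk 4, SNF 1^3·2
degree 0: 4−4−0 = 0 → Ȟ^0 ≅ 0
degree 1: 4−0−4 = 0 plus torsion [2] → Ȟ^1 ≅ Z/2
degree 2: 0−0−0 = 0 → Ȟ^2 ≅ 0

Ȟ^0(U;F) ≅ 0, Ȟ^1(U;F) ≅ Z/2, Ȟ^2(U;F) ≅ 0


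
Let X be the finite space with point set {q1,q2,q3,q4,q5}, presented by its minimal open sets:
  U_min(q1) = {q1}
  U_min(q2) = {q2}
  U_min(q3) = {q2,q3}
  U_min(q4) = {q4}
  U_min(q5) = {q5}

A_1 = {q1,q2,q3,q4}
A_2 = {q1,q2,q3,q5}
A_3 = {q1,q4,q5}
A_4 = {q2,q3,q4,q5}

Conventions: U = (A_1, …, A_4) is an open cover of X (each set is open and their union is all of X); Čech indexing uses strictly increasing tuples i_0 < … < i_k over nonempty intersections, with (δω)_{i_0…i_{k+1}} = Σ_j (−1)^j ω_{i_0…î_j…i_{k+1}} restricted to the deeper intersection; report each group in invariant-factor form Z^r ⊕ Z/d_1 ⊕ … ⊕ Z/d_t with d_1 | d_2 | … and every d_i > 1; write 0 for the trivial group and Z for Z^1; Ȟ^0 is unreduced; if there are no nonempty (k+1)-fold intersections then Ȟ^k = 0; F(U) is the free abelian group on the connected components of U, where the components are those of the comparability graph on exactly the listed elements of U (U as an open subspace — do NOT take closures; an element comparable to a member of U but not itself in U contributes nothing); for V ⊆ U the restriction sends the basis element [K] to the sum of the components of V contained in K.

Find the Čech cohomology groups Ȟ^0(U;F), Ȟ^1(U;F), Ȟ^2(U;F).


intersection data:
  A12={q1,q2,q3} A13={q1,q4} A14={q2,q3,q4} A23={q1,q5} A24={q2,q3,q5} A34={q4,q5}
  A123={q1} A124={q2,q3} A134={q4} A234={q5}
components per intersection:
  A1: {q1} {q2,q3} {q4}
  A2: {q1} {q2,q3} {q5}
  A3: {q1} {q4} {q5}
  A4: {q2,q3} {q4} {q5}
  A12: {q1} {q2,q3}
  A13: {q1} {q4}
  A14: {q2,q3} {q4}
  A23: {q1} {q5}
  A24: {q2,q3} {q5}
  A34: {q4} {q5}
  A123: {q1}
  A124: {q2,q3}
  A134: {q4}
  A234: {q5}
C dims 12,12,4; δ0: rk 8, SNF 1^8; δ1: rk 4, SNF 1^4
Ȟ^0 = (12 − 8) − 0 = 4, so Ȟ^0 ≅ Z^4
Ȟ^1 = (12 − 4) − 8 = 0, so Ȟ^1 ≅ 0
Ȟ^2 = (4 − 0) − 4 = 0, so Ȟ^2 ≅ 0

Ȟ^0(U;F) ≅ Z^4, Ȟ^1(U;F) ≅ 0, Ȟ^2(U;F) ≅ 0


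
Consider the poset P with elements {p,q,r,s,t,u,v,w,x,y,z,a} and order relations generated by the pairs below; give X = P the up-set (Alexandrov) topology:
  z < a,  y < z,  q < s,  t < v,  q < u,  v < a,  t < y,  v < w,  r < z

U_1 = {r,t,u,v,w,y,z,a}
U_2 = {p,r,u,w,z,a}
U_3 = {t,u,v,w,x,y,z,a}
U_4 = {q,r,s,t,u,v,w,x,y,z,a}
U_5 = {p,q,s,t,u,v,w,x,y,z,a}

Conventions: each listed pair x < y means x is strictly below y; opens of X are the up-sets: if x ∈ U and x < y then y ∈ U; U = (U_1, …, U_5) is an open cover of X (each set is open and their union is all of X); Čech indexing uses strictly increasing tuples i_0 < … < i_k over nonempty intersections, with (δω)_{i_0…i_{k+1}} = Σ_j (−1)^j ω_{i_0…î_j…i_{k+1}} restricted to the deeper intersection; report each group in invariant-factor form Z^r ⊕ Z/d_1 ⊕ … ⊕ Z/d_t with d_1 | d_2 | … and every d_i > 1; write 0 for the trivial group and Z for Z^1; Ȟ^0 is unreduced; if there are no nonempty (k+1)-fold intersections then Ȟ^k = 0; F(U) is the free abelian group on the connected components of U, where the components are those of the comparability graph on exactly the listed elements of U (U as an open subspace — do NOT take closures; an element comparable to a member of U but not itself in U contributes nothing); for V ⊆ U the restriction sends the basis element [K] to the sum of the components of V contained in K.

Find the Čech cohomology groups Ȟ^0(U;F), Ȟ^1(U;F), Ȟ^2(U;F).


nerve of the cover:
  U12={r,u,w,z,a} U13={t,u,v,w,y,z,a} U14={r,t,u,v,w,y,z,a} U15={t,u,v,w,y,z,a} U23={u,w,z,a} U24={r,u,w,z,a} U25={p,u,w,z,a} U34={t,u,v,w,x,y,z,a} U35={t,u,v,w,x,y,z,a} U45={q,s,t,u,v,w,x,y,z,a}
  U123={u,w,z,a} U124={r,u,w,z,a} U125={u,w,z,a} U134={t,u,v,w,y,z,a} U135={t,u,v,w,y,z,a} U145={t,u,v,w,y,z,a} U234={u,w,z,a} U235={u,w,z,a} U245={u,w,z,a} U345={t,u,v,w,x,y,z,a}
  U1234={u,w,z,a} U1235={u,w,z,a} U1245={u,w,z,a} U1345={t,u,v,w,y,z,a} U2345={u,w,z,a}
  U12345={u,w,z,a}
components per intersection:
  U1: {r,t,v,w,y,z,a} {u}
  U2: {p} {r,z,a} {u} {w}
  U3: {t,v,w,y,z,a} {u} {x}
  U4: {q,s,u} {r,t,v,w,y,z,a} {x}
  U5: {p} {q,s,u} {t,v,w,y,z,a} {x}
  U12: {r,z,a} {u} {w}
  U13: {t,v,w,y,z,a} {u}
  U14: {r,t,v,w,y,z,a} {u}
  U15: {t,v,w,y,z,a} {u}
  U23: {u} {w} {z,a}
  U24: {r,z,a} {u} {w}
  U25: {p} {u} {w} {z,a}
  U34: {t,v,w,y,z,a} {u} {x}
  U35: {t,v,w,y,z,a} {u} {x}
  U45: {q,s,u} {t,v,w,y,z,a} {x}
  U123: {u} {w} {z,a}
  U124: {r,z,a} {u} {w}
  U125: {u} {w} {z,a}
  U134: {t,v,w,y,z,a} {u}
  U135: {t,v,w,y,z,a} {u}
  U145: {t,v,w,y,z,a} {u}
  U234: {u} {w} {z,a}
  U235: {u} {w} {z,a}
  U245: {u} {w} {z,a}
  U345: {t,v,w,y,z,a} {u} {x}
  U1234: {u} {w} {z,a}
  U1235: {u} {w} {z,a}
  U1245: {u} {w} {z,a}
  U1345: {t,v,w,y,z,a} {u}
  U2345: {u} {w} {z,a}
  U12345: {u} {w} {z,a}
C dims 16,28,27,14; δ0: rk 12, SNF 1^12; δ1: rk 16, SNF 1^16; δ2: rk 11, SNF 1^11
Ȟ^0 = (16 − 12) − 0 = 4, so Ȟ^0 ≅ Z^4
Ȟ^1 = (28 − 16) − 12 = 0, so Ȟ^1 ≅ 0
Ȟ^2 = (27 − 11) − 16 = 0, so Ȟ^2 ≅ 0

Ȟ^0 = Z^4, Ȟ^1 = 0, Ȟ^2 = 0


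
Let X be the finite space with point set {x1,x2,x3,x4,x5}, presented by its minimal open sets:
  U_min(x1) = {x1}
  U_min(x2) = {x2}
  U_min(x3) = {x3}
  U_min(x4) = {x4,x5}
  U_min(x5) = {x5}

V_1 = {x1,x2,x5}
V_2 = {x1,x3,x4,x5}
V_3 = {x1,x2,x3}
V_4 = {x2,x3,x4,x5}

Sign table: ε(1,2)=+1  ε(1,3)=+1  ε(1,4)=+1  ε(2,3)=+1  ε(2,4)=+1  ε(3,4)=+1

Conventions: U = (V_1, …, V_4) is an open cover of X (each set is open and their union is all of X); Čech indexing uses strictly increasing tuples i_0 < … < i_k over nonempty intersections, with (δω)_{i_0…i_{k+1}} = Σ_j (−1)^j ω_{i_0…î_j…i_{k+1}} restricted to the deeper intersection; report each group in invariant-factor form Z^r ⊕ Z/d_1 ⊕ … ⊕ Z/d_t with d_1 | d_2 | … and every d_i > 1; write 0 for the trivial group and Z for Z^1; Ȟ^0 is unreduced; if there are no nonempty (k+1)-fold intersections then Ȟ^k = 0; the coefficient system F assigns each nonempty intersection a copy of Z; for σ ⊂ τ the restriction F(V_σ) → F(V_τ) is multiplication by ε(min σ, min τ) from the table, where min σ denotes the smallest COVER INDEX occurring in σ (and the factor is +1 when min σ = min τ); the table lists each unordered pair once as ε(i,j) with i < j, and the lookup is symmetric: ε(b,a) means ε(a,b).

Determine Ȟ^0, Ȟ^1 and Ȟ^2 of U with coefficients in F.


Ȟ^0(U;F) ≅ Z, Ȟ^1(U;F) ≅ 0, Ȟ^2(U;F) ≅ Z

nerve of the cover:
  V12={x1,x5} V13={x1,x2} V14={x2,x5} V23={x1,x3} V24={x3,x4,x5} V34={x2,x3}
  V123={x1} V124={x5} V134={x2} V234={x3}
C dims 4,6,4; δ0: rk 3, SNF 1^3; δ1: rk 3, SNF 1^3
Ȟ^0 = (4 − 3) − 0 = 1, so Ȟ^0 ≅ Z
Ȟ^1 = (6 − 3) − 3 = 0, so Ȟ^1 ≅ 0
Ȟ^2 = (4 − 0) − 3 = 1, so Ȟ^2 ≅ Z


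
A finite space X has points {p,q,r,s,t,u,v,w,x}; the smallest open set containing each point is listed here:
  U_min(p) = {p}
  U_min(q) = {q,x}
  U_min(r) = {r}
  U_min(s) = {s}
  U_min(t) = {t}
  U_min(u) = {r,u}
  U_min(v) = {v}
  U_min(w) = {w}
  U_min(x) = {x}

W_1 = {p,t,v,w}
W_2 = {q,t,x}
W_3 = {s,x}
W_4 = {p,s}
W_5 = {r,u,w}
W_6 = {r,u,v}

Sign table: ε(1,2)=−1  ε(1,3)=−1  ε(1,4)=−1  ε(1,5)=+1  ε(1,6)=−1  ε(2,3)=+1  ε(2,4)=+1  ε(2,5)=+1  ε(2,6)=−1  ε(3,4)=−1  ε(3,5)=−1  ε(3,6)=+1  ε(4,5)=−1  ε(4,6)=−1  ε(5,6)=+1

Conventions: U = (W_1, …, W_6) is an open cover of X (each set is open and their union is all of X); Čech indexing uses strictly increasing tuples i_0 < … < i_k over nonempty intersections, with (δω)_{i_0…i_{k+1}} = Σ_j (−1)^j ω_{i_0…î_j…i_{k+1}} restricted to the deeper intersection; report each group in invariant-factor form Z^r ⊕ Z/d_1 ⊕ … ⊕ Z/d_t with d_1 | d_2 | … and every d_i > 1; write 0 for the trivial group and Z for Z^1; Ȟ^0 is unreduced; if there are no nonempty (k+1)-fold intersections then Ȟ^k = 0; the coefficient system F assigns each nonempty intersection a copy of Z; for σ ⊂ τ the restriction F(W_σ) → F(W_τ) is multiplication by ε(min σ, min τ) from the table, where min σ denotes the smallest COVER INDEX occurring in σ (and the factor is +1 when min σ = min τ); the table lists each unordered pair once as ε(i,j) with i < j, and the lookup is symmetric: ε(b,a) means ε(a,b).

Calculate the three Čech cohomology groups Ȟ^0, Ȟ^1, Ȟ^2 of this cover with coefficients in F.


Ȟ^0 ≅ 0, Ȟ^1 ≅ Z ⊕ Z/2, Ȟ^2 ≅ 0

cover nerve:
  W12={t} W14={p} W15={w} W16={v} W23={x} W34={s} W56={r,u}
C dims 6,7; δ0: rk 6, SNF 1^5·2
Ȟ^0: (6−6)−0=0 ⇒ 0
Ȟ^1: (7−0)−6=1 plus torsion [2] ⇒ Z ⊕ Z/2
Ȟ^2: (0−0)−0=0 ⇒ 0


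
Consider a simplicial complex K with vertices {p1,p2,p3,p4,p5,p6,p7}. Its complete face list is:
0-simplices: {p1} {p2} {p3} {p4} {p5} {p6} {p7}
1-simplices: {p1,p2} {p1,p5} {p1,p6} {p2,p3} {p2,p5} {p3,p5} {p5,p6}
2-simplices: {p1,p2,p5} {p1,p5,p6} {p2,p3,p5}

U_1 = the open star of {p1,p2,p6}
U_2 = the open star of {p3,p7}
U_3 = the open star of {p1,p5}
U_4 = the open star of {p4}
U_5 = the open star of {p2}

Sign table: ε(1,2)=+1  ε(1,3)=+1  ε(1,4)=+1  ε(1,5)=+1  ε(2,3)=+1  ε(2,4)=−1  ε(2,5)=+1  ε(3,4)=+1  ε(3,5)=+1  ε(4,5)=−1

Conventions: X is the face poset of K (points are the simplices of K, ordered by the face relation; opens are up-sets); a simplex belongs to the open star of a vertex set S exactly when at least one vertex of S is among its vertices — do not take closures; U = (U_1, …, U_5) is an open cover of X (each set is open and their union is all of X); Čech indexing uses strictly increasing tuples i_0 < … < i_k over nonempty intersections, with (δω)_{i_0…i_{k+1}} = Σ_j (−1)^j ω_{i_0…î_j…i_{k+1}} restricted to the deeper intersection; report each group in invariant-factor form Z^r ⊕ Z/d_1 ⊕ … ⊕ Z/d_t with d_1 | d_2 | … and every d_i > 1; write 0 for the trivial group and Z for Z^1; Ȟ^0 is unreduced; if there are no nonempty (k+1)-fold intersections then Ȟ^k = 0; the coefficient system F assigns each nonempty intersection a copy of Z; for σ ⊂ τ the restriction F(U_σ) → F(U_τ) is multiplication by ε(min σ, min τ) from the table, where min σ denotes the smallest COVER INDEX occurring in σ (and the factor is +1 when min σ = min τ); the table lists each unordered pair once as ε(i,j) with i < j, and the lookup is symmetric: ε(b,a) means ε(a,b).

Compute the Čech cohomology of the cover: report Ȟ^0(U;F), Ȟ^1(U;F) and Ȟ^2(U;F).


Ȟ^0 ≅ Z^2; Ȟ^1 ≅ 0; Ȟ^2 ≅ 0

nonempty overlaps:
  U1={{p1},{p2},{p6},{p1,p2},{p1,p5},{p1,p6},{p2,p3},{p2,p5},{p5,p6},{p1,p2,p5},{p1,p5,p6},{p2,p3,p5}} U2={{p3},{p7},{p2,p3},{p3,p5},{p2,p3,p5}} U3={{p1},{p5},{p1,p2},{p1,p5},{p1,p6},{p2,p5},{p3,p5},{p5,p6},{p1,p2,p5},{p1,p5,p6},{p2,p3,p5}} U4={{p4}} U5={{p2},{p1,p2},{p2,p3},{p2,p5},{p1,p2,p5},{p2,p3,p5}}
  U12={{p2,p3},{p2,p3,p5}} U13={{p1},{p1,p2},{p1,p5},{p1,p6},{p2,p5},{p5,p6},{p1,p2,p5},{p1,p5,p6},{p2,p3,p5}} U15={{p2},{p1,p2},{p2,p3},{p2,p5},{p1,p2,p5},{p2,p3,p5}} U23={{p3,p5},{p2,p3,p5}} U25={{p2,p3},{p2,p3,p5}} U35={{p1,p2},{p2,p5},{p1,p2,p5},{p2,p3,p5}}
  U123={{p2,p3,p5}} U125={{p2,p3},{p2,p3,p5}} U135={{p1,p2},{p2,p5},{p1,p2,p5},{p2,p3,p5}} U235={{p2,p3,p5}}
  U1235={{p2,p3,p5}}
C dims 5,6,4,1; δ0: rk 3, SNF 1^3; δ1: rk 3, SNF 1^3; δ2: rk 1, SNF 1^1
degree 0: 5−3−0 = 2 → Ȟ^0 ≅ Z^2
degree 1: 6−3−3 = 0 → Ȟ^1 ≅ 0
degree 2: 4−1−3 = 0 → Ȟ^2 ≅ 0
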